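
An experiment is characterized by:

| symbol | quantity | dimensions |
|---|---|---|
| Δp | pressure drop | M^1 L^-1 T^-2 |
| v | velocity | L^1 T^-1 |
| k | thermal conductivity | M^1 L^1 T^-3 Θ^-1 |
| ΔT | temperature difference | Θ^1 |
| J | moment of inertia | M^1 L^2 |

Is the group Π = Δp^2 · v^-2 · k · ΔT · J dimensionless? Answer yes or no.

Sum the exponent of each base dimension across the product:
  M: 2·[Δp]_M − 2·[v]_M + [k]_M + [ΔT]_M + [J]_M = 2·(1) − 2·(0) + (1) + (0) + (1) = 4
  L: 2·[Δp]_L − 2·[v]_L + [k]_L + [ΔT]_L + [J]_L = 2·(-1) − 2·(1) + (1) + (0) + (2) = -1
  T: 2·[Δp]_T − 2·[v]_T + [k]_T + [ΔT]_T + [J]_T = 2·(-2) − 2·(-1) + (-3) + (0) + (0) = -5
  Θ: 2·[Δp]_Θ − 2·[v]_Θ + [k]_Θ + [ΔT]_Θ + [J]_Θ = 2·(0) − 2·(0) + (-1) + (1) + (0) = 0
Net dimensions [M⁴ L⁻¹ T⁻⁵] ≠ [1] — not dimensionless.

no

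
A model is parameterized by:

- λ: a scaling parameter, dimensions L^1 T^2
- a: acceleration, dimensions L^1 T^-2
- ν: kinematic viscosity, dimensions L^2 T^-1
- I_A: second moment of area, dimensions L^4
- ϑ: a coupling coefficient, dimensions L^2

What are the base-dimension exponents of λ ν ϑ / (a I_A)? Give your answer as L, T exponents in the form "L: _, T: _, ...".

Collect each base-dimension exponent across the product:
  L: (1) − (1) + (2) − (4) + (2) = 0
  T: (2) − (-2) + (-1) − (0) + (0) = 3
So the dimensions are [T³].

L: 0, T: 3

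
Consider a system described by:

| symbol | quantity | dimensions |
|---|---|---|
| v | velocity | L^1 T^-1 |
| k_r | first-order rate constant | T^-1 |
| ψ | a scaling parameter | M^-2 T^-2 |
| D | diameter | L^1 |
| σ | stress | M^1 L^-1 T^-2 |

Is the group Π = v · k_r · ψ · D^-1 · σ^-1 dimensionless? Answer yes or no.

Sum the exponent of each base dimension across the product:
  M: [v]_M + [k_r]_M + [ψ]_M − [D]_M − [σ]_M = (0) + (0) + (-2) − (0) − (1) = -3
  L: [v]_L + [k_r]_L + [ψ]_L − [D]_L − [σ]_L = (1) + (0) + (0) − (1) − (-1) = 1
  T: [v]_T + [k_r]_T + [ψ]_T − [D]_T − [σ]_T = (-1) + (-1) + (-2) − (0) − (-2) = -2
Net dimensions [M⁻³ L T⁻²] ≠ [1] — not dimensionless.

no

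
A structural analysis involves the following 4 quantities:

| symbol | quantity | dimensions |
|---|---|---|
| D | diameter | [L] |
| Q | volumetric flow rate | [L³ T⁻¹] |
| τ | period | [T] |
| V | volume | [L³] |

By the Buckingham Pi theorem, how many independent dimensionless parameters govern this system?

2

There are 4 variables and 2 base dimensions (L, T).
The dimension matrix has rank 2.
Independent dimensionless groups: 4 − 2 = 2.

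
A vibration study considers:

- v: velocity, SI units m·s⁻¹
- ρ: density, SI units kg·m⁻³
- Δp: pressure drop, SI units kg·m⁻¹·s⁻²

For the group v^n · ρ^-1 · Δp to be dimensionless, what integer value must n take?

-2

Balance the L exponent: (1)·n from v, plus −(-3) + (-1) = 2 from the rest, must sum to zero.
n + 2 = 0, so n = -2.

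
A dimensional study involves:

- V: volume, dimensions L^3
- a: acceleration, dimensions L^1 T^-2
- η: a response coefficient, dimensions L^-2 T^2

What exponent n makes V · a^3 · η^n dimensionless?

Balance the L exponent: (-2)·n from η, plus (3) + 3·(1) = 6 from the rest, must sum to zero.
-2n + 6 = 0, so n = 3.

3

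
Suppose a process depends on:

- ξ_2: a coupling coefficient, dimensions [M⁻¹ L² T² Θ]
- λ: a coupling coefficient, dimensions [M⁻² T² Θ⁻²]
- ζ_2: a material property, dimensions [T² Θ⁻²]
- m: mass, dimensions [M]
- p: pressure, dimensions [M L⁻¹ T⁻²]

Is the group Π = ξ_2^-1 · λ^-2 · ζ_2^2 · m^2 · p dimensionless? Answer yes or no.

no

Sum the exponent of each base dimension across the product:
  M: −[ξ_2]_M − 2·[λ]_M + 2·[ζ_2]_M + 2·[m]_M + [p]_M = −(-1) − 2·(-2) + 2·(0) + 2·(1) + (1) = 8
  L: −[ξ_2]_L − 2·[λ]_L + 2·[ζ_2]_L + 2·[m]_L + [p]_L = −(2) − 2·(0) + 2·(0) + 2·(0) + (-1) = -3
  T: −[ξ_2]_T − 2·[λ]_T + 2·[ζ_2]_T + 2·[m]_T + [p]_T = −(2) − 2·(2) + 2·(2) + 2·(0) + (-2) = -4
  Θ: −[ξ_2]_Θ − 2·[λ]_Θ + 2·[ζ_2]_Θ + 2·[m]_Θ + [p]_Θ = −(1) − 2·(-2) + 2·(-2) + 2·(0) + (0) = -1
Net dimensions [M⁸ L⁻³ T⁻⁴ Θ⁻¹] ≠ [1] — not dimensionless.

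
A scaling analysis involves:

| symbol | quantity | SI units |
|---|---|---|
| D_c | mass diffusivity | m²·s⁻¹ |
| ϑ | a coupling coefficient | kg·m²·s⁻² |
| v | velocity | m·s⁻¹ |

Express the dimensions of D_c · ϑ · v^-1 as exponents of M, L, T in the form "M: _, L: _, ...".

Collect each base-dimension exponent across the product:
  M: (0) + (1) − (0) = 1
  L: (2) + (2) − (1) = 3
  T: (-1) + (-2) − (-1) = -2
So the dimensions are [M L³ T⁻²].

M: 1, L: 3, T: -2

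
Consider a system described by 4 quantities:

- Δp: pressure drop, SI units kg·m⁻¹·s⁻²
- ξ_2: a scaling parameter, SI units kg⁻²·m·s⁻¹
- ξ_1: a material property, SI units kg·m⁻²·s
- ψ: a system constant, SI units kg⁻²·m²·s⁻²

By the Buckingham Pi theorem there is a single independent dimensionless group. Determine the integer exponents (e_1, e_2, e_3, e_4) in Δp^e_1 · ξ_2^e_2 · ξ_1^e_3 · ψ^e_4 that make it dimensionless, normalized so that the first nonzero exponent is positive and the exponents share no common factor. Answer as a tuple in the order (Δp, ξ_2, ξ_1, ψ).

M: e_1·(1) + e_2·(-2) + e_3·(1) + e_4·(-2) = 0
L: e_1·(-1) + e_2·(1) + e_3·(-2) + e_4·(2) = 0
T: e_1·(-2) + e_2·(-1) + e_3·(1) + e_4·(-2) = 0
Solving this homogeneous linear system for the smallest-integer solution (first nonzero entry positive) gives (1, 3, -3, -4).

(1, 3, -3, -4)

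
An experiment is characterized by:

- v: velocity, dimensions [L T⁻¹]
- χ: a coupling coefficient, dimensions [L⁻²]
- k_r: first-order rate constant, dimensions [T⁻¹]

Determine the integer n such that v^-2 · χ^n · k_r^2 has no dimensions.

Balance the L exponent: (-2)·n from χ, plus −2·(1) + 2·(0) = -2 from the rest, must sum to zero.
-2n − 2 = 0, so n = -1.

-1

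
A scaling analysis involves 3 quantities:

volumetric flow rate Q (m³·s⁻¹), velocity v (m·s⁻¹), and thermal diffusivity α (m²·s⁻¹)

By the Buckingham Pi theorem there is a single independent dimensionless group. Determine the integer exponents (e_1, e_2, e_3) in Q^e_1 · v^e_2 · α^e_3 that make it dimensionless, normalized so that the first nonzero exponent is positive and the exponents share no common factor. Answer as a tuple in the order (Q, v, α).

(1, 1, -2)

L: e_1·(3) + e_2·(1) + e_3·(2) = 0
T: e_1·(-1) + e_2·(-1) + e_3·(-1) = 0
Solving this homogeneous linear system for the smallest-integer solution (first nonzero entry positive) gives (1, 1, -2).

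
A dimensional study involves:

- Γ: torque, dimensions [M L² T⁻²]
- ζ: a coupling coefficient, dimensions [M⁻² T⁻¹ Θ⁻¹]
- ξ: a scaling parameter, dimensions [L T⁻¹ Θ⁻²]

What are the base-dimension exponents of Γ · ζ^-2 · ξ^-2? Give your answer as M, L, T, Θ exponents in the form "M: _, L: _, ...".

M: 5, L: 0, T: 2, Θ: 6

Collect each base-dimension exponent across the product:
  M: (1) − 2·(-2) − 2·(0) = 5
  L: (2) − 2·(0) − 2·(1) = 0
  T: (-2) − 2·(-1) − 2·(-1) = 2
  Θ: (0) − 2·(-1) − 2·(-2) = 6
So the dimensions are [M⁵ T² Θ⁶].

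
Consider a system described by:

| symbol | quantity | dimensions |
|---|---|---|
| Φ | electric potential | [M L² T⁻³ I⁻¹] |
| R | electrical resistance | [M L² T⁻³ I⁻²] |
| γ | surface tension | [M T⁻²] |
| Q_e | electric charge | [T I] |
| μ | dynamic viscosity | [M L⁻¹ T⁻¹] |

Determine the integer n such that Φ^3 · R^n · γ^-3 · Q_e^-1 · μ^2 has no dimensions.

-2

Balance the M exponent: (1)·n from R, plus 3·(1) − 3·(1) − (0) + 2·(1) = 2 from the rest, must sum to zero.
n + 2 = 0, so n = -2.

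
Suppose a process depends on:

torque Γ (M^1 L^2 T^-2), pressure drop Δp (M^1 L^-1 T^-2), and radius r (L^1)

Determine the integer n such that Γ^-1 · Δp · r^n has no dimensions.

Balance the L exponent: (1)·n from r, plus −(2) + (-1) = -3 from the rest, must sum to zero.
n − 3 = 0, so n = 3.

3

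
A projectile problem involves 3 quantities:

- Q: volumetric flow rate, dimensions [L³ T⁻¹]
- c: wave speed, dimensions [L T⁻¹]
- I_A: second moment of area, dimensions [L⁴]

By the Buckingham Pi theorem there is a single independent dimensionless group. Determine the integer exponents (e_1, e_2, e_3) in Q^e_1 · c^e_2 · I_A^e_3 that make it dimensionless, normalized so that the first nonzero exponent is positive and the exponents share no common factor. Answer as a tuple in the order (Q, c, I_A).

L: e_1·(3) + e_2·(1) + e_3·(4) = 0
T: e_1·(-1) + e_2·(-1) + e_3·(0) = 0
Solving this homogeneous linear system for the smallest-integer solution (first nonzero entry positive) gives (2, -2, -1).

(2, -2, -1)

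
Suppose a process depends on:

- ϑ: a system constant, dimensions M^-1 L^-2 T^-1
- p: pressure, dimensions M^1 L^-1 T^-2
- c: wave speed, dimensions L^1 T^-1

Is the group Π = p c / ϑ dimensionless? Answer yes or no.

no

Sum the exponent of each base dimension across the product:
  M: −[ϑ]_M + [p]_M + [c]_M = −(-1) + (1) + (0) = 2
  L: −[ϑ]_L + [p]_L + [c]_L = −(-2) + (-1) + (1) = 2
  T: −[ϑ]_T + [p]_T + [c]_T = −(-1) + (-2) + (-1) = -2
Net dimensions [M² L² T⁻²] ≠ [1] — not dimensionless.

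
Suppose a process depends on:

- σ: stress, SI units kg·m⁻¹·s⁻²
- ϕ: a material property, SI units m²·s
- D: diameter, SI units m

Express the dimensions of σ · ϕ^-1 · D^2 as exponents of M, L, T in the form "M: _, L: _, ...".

Collect each base-dimension exponent across the product:
  M: (1) − (0) + 2·(0) = 1
  L: (-1) − (2) + 2·(1) = -1
  T: (-2) − (1) + 2·(0) = -3
So the dimensions are [M L⁻¹ T⁻³].

M: 1, L: -1, T: -3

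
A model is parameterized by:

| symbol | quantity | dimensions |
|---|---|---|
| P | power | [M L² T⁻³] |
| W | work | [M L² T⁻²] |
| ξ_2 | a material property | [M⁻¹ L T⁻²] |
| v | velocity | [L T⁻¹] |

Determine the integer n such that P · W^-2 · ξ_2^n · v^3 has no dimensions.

Balance the M exponent: (-1)·n from ξ_2, plus (1) − 2·(1) + 3·(0) = -1 from the rest, must sum to zero.
−n − 1 = 0, so n = -1.

-1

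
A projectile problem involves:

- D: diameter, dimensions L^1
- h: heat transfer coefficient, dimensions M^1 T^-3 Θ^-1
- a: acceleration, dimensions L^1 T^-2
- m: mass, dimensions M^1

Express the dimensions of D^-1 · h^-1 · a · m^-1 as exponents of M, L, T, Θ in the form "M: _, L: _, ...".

M: -2, L: 0, T: 1, Θ: 1

Collect each base-dimension exponent across the product:
  M: −(0) − (1) + (0) − (1) = -2
  L: −(1) − (0) + (1) − (0) = 0
  T: −(0) − (-3) + (-2) − (0) = 1
  Θ: −(0) − (-1) + (0) − (0) = 1
So the dimensions are [M⁻² T Θ].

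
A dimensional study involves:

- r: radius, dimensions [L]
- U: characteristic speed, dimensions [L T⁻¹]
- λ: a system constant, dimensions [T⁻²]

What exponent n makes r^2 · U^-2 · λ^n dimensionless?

Balance the T exponent: (-2)·n from λ, plus 2·(0) − 2·(-1) = 2 from the rest, must sum to zero.
-2n + 2 = 0, so n = 1.

1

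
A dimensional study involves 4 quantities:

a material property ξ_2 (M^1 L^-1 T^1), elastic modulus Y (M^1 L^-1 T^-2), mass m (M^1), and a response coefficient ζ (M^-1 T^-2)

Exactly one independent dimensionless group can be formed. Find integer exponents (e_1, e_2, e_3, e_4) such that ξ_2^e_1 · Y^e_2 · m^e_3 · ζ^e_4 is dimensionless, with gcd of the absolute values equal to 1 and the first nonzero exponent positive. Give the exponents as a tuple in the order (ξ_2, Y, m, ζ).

M: e_1·(1) + e_2·(1) + e_3·(1) + e_4·(-1) = 0
L: e_1·(-1) + e_2·(-1) + e_3·(0) + e_4·(0) = 0
T: e_1·(1) + e_2·(-2) + e_3·(0) + e_4·(-2) = 0
Solving this homogeneous linear system for the smallest-integer solution (first nonzero entry positive) gives (2, -2, 3, 3).

(2, -2, 3, 3)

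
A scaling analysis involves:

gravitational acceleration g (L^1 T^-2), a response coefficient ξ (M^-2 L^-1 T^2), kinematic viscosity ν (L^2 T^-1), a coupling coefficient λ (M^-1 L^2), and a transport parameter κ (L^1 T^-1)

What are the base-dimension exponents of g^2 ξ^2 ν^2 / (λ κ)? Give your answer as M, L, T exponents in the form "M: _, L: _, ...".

Collect each base-dimension exponent across the product:
  M: 2·(0) + 2·(-2) + 2·(0) − (-1) − (0) = -3
  L: 2·(1) + 2·(-1) + 2·(2) − (2) − (1) = 1
  T: 2·(-2) + 2·(2) + 2·(-1) − (0) − (-1) = -1
So the dimensions are [M⁻³ L T⁻¹].

M: -3, L: 1, T: -1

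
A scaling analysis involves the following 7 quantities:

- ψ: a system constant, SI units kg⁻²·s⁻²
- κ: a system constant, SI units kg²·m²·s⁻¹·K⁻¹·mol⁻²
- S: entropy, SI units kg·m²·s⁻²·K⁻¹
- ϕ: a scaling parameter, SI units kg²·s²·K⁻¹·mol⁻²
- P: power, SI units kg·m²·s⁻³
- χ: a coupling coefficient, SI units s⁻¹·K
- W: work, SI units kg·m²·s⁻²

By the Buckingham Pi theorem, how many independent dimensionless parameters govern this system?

There are 7 variables and 5 base dimensions (M, L, T, Θ, N).
The dimension matrix has rank 5.
Independent dimensionless groups: 7 − 5 = 2.

2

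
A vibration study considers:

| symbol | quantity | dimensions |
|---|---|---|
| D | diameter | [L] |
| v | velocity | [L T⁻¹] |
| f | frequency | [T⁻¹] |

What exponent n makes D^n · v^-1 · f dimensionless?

Balance the L exponent: (1)·n from D, plus −(1) + (0) = -1 from the rest, must sum to zero.
n − 1 = 0, so n = 1.

1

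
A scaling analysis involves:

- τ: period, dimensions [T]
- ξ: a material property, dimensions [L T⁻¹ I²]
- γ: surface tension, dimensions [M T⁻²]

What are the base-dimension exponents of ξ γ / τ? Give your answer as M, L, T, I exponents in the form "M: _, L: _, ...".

M: 1, L: 1, T: -4, I: 2

Collect each base-dimension exponent across the product:
  M: −(0) + (0) + (1) = 1
  L: −(0) + (1) + (0) = 1
  T: −(1) + (-1) + (-2) = -4
  I: −(0) + (2) + (0) = 2
So the dimensions are [M L T⁻⁴ I²].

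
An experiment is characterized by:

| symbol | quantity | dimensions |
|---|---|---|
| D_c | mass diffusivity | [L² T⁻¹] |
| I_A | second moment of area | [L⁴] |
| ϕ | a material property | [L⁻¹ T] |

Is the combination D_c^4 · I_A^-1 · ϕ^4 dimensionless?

Sum the exponent of each base dimension across the product:
  M: 4·[D_c]_M − [I_A]_M + 4·[ϕ]_M = 4·(0) − (0) + 4·(0) = 0
  L: 4·[D_c]_L − [I_A]_L + 4·[ϕ]_L = 4·(2) − (4) + 4·(-1) = 0
  T: 4·[D_c]_T − [I_A]_T + 4·[ϕ]_T = 4·(-1) − (0) + 4·(1) = 0
All base exponents vanish — dimensionless.

yes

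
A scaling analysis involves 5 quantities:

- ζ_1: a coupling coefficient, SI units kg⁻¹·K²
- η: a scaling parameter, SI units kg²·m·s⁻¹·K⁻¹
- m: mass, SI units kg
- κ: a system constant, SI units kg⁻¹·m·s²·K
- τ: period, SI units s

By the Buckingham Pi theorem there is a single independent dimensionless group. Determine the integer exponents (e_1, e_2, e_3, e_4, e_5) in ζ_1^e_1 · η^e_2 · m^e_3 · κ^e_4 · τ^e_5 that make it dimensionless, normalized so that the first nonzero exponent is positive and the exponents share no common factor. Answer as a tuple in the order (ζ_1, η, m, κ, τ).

(1, 1, -2, -1, 3)

M: e_1·(-1) + e_2·(2) + e_3·(1) + e_4·(-1) + e_5·(0) = 0
L: e_1·(0) + e_2·(1) + e_3·(0) + e_4·(1) + e_5·(0) = 0
T: e_1·(0) + e_2·(-1) + e_3·(0) + e_4·(2) + e_5·(1) = 0
Θ: e_1·(2) + e_2·(-1) + e_3·(0) + e_4·(1) + e_5·(0) = 0
Solving this homogeneous linear system for the smallest-integer solution (first nonzero entry positive) gives (1, 1, -2, -1, 3).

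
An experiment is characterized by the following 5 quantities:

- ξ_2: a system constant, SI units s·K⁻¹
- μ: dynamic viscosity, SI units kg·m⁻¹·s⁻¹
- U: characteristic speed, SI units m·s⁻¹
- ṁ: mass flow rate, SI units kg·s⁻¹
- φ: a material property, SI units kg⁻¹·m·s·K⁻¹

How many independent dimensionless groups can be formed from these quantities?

There are 5 variables and 4 base dimensions (M, L, T, Θ).
The dimension matrix has rank 4.
Independent dimensionless groups: 5 − 4 = 1.

1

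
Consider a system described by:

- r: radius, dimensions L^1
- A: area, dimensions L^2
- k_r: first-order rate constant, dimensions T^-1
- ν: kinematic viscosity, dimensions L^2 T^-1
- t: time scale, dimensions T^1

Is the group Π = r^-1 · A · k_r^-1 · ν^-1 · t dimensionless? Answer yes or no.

Sum the exponent of each base dimension across the product:
  L: −[r]_L + [A]_L − [k_r]_L − [ν]_L + [t]_L = −(1) + (2) − (0) − (2) + (0) = -1
  T: −[r]_T + [A]_T − [k_r]_T − [ν]_T + [t]_T = −(0) + (0) − (-1) − (-1) + (1) = 3
Net dimensions [L⁻¹ T³] ≠ [1] — not dimensionless.

no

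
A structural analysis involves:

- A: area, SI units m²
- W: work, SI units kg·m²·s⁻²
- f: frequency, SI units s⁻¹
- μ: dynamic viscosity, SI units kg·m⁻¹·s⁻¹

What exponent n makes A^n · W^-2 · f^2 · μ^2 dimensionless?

3

Balance the L exponent: (2)·n from A, plus −2·(2) + 2·(0) + 2·(-1) = -6 from the rest, must sum to zero.
2n − 6 = 0, so n = 3.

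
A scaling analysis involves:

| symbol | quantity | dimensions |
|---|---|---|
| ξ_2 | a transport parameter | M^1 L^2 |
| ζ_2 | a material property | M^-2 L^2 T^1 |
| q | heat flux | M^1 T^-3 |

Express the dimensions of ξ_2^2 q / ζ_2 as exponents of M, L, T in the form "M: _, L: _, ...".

Collect each base-dimension exponent across the product:
  M: 2·(1) − (-2) + (1) = 5
  L: 2·(2) − (2) + (0) = 2
  T: 2·(0) − (1) + (-3) = -4
So the dimensions are [M⁵ L² T⁻⁴].

M: 5, L: 2, T: -4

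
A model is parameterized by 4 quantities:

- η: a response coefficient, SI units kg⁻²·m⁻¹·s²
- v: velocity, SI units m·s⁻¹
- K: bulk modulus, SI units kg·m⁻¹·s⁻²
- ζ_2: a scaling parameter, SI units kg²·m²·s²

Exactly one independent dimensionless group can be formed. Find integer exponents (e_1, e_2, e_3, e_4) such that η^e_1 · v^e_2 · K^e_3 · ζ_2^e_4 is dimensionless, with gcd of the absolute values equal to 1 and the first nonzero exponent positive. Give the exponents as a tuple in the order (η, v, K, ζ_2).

M: e_1·(-2) + e_2·(0) + e_3·(1) + e_4·(2) = 0
L: e_1·(-1) + e_2·(1) + e_3·(-1) + e_4·(2) = 0
T: e_1·(2) + e_2·(-1) + e_3·(-2) + e_4·(2) = 0
Solving this homogeneous linear system for the smallest-integer solution (first nonzero entry positive) gives (2, 2, 2, 1).

(2, 2, 2, 1)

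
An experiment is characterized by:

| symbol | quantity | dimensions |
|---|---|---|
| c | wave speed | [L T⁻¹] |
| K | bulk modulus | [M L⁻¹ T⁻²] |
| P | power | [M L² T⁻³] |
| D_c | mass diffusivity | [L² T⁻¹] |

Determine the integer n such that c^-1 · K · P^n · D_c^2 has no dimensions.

Balance the M exponent: (1)·n from P, plus −(0) + (1) + 2·(0) = 1 from the rest, must sum to zero.
n + 1 = 0, so n = -1.

-1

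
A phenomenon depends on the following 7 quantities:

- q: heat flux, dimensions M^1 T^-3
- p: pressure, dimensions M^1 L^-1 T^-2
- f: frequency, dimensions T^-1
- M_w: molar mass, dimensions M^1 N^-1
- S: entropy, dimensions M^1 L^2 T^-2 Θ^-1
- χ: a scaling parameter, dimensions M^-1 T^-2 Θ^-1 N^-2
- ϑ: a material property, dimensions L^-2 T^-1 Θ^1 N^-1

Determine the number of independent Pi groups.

There are 7 variables and 5 base dimensions (M, L, T, Θ, N).
The dimension matrix has rank 5.
Independent dimensionless groups: 7 − 5 = 2.

2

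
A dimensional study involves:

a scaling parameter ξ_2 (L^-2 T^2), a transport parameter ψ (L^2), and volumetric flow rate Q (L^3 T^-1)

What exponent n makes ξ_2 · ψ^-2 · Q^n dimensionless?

2

Balance the L exponent: (3)·n from Q, plus (-2) − 2·(2) = -6 from the rest, must sum to zero.
3n − 6 = 0, so n = 2.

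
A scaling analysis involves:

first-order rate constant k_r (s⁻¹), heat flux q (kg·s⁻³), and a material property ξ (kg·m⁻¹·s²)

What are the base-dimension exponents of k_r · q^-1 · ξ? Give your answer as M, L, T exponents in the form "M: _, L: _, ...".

Collect each base-dimension exponent across the product:
  M: (0) − (1) + (1) = 0
  L: (0) − (0) + (-1) = -1
  T: (-1) − (-3) + (2) = 4
So the dimensions are [L⁻¹ T⁴].

M: 0, L: -1, T: 4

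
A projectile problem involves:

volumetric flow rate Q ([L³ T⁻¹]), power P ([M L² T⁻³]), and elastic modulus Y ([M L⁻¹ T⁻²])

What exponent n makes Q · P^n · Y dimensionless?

-1

Balance the M exponent: (1)·n from P, plus (0) + (1) = 1 from the rest, must sum to zero.
n + 1 = 0, so n = -1.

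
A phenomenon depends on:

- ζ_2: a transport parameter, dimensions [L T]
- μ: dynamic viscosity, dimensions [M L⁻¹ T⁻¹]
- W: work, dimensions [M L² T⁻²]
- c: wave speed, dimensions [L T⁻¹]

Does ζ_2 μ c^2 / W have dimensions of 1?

Sum the exponent of each base dimension across the product:
  M: [ζ_2]_M + [μ]_M − [W]_M + 2·[c]_M = (0) + (1) − (1) + 2·(0) = 0
  L: [ζ_2]_L + [μ]_L − [W]_L + 2·[c]_L = (1) + (-1) − (2) + 2·(1) = 0
  T: [ζ_2]_T + [μ]_T − [W]_T + 2·[c]_T = (1) + (-1) − (-2) + 2·(-1) = 0
  Θ: [ζ_2]_Θ + [μ]_Θ − [W]_Θ + 2·[c]_Θ = (0) + (0) − (0) + 2·(0) = 0
All base exponents vanish — dimensionless.

yes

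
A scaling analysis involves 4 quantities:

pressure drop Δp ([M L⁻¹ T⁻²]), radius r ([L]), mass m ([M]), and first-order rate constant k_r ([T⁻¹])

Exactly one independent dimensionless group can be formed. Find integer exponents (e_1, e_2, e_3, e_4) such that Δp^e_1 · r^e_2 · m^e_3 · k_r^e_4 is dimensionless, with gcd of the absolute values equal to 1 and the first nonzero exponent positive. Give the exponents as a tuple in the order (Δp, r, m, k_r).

(1, 1, -1, -2)

M: e_1·(1) + e_2·(0) + e_3·(1) + e_4·(0) = 0
L: e_1·(-1) + e_2·(1) + e_3·(0) + e_4·(0) = 0
T: e_1·(-2) + e_2·(0) + e_3·(0) + e_4·(-1) = 0
Solving this homogeneous linear system for the smallest-integer solution (first nonzero entry positive) gives (1, 1, -1, -2).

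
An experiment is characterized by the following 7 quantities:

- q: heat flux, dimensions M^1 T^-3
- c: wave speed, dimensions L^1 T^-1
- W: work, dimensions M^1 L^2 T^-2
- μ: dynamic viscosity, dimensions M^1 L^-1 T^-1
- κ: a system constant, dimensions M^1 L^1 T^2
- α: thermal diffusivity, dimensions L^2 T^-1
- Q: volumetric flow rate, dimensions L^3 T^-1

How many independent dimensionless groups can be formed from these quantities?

There are 7 variables and 3 base dimensions (M, L, T).
The dimension matrix has rank 3.
Independent dimensionless groups: 7 − 3 = 4.

4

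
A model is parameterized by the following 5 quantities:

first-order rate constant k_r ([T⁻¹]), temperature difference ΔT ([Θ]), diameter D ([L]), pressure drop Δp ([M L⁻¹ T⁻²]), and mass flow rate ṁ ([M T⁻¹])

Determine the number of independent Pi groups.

There are 5 variables and 4 base dimensions (M, L, T, Θ).
The dimension matrix has rank 4.
Independent dimensionless groups: 5 − 4 = 1.

1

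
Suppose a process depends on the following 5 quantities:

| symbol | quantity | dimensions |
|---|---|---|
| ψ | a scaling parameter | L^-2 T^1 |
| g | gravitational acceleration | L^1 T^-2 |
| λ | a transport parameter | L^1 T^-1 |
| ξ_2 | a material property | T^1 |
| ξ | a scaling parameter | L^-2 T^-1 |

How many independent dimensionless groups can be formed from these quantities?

3

There are 5 variables and 2 base dimensions (L, T).
The dimension matrix has rank 2.
Independent dimensionless groups: 5 − 2 = 3.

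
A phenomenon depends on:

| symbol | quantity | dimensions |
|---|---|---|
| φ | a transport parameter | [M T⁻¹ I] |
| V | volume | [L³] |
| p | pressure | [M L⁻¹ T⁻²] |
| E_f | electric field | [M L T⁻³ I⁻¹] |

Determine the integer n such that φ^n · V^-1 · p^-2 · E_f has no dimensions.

Balance the M exponent: (1)·n from φ, plus −(0) − 2·(1) + (1) = -1 from the rest, must sum to zero.
n − 1 = 0, so n = 1.

1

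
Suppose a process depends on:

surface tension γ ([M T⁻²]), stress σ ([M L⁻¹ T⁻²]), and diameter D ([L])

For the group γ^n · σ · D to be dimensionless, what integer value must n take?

-1

Balance the M exponent: (1)·n from γ, plus (1) + (0) = 1 from the rest, must sum to zero.
n + 1 = 0, so n = -1.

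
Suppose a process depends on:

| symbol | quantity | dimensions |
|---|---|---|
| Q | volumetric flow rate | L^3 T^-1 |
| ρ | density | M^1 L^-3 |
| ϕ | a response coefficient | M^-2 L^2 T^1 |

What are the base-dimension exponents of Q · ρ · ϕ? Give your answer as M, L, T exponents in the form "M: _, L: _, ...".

Collect each base-dimension exponent across the product:
  M: (0) + (1) + (-2) = -1
  L: (3) + (-3) + (2) = 2
  T: (-1) + (0) + (1) = 0
So the dimensions are [M⁻¹ L²].

M: -1, L: 2, T: 0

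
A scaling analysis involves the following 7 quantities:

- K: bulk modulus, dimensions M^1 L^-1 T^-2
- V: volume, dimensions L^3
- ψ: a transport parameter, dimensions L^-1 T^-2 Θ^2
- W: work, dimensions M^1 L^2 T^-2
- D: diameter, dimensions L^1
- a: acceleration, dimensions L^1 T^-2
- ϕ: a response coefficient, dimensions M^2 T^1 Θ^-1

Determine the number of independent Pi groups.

3

There are 7 variables and 4 base dimensions (M, L, T, Θ).
The dimension matrix has rank 4.
Independent dimensionless groups: 7 − 4 = 3.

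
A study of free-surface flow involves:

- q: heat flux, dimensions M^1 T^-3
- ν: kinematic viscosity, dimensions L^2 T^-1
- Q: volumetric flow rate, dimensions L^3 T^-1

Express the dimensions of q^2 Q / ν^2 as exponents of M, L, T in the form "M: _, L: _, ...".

M: 2, L: -1, T: -5

Collect each base-dimension exponent across the product:
  M: 2·(1) − 2·(0) + (0) = 2
  L: 2·(0) − 2·(2) + (3) = -1
  T: 2·(-3) − 2·(-1) + (-1) = -5
So the dimensions are [M² L⁻¹ T⁻⁵].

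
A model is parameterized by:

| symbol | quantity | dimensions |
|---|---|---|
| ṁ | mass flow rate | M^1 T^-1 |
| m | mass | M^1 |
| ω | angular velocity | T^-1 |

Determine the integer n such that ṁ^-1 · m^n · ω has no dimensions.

1

Balance the M exponent: (1)·n from m, plus −(1) + (0) = -1 from the rest, must sum to zero.
n − 1 = 0, so n = 1.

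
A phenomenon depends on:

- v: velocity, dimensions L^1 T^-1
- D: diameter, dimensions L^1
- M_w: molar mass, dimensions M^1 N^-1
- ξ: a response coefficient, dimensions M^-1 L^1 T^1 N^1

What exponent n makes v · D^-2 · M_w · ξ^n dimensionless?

Balance the M exponent: (-1)·n from ξ, plus (0) − 2·(0) + (1) = 1 from the rest, must sum to zero.
−n + 1 = 0, so n = 1.

1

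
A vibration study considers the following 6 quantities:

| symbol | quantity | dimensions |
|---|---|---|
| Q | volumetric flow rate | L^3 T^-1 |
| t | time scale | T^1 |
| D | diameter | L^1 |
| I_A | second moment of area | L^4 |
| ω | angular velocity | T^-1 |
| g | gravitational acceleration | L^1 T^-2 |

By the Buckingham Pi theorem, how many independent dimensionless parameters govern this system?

There are 6 variables and 2 base dimensions (L, T).
The dimension matrix has rank 2.
Independent dimensionless groups: 6 − 2 = 4.

4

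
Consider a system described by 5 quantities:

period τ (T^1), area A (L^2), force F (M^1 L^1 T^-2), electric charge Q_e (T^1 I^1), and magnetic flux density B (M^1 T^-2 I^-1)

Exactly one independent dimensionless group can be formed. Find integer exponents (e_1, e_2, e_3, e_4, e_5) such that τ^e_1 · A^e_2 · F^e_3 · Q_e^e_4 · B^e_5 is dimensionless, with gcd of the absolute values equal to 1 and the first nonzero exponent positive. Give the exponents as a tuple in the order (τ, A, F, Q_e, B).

(2, -1, 2, -2, -2)

M: e_1·(0) + e_2·(0) + e_3·(1) + e_4·(0) + e_5·(1) = 0
L: e_1·(0) + e_2·(2) + e_3·(1) + e_4·(0) + e_5·(0) = 0
T: e_1·(1) + e_2·(0) + e_3·(-2) + e_4·(1) + e_5·(-2) = 0
I: e_1·(0) + e_2·(0) + e_3·(0) + e_4·(1) + e_5·(-1) = 0
Solving this homogeneous linear system for the smallest-integer solution (first nonzero entry positive) gives (2, -1, 2, -2, -2).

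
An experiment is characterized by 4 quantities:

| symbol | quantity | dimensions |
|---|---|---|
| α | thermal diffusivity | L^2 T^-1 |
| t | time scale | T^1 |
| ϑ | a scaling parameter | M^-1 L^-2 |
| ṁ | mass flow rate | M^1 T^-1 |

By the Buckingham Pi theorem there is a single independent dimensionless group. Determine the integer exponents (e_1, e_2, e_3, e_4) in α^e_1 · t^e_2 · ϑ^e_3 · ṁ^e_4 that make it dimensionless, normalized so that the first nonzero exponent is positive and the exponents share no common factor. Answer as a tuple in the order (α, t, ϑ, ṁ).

M: e_1·(0) + e_2·(0) + e_3·(-1) + e_4·(1) = 0
L: e_1·(2) + e_2·(0) + e_3·(-2) + e_4·(0) = 0
T: e_1·(-1) + e_2·(1) + e_3·(0) + e_4·(-1) = 0
Solving this homogeneous linear system for the smallest-integer solution (first nonzero entry positive) gives (1, 2, 1, 1).

(1, 2, 1, 1)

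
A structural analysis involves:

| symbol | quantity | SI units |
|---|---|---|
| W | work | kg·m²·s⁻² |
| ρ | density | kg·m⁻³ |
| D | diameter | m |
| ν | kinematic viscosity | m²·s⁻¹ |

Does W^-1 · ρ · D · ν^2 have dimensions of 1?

Sum the exponent of each base dimension across the product:
  M: −[W]_M + [ρ]_M + [D]_M + 2·[ν]_M = −(1) + (1) + (0) + 2·(0) = 0
  L: −[W]_L + [ρ]_L + [D]_L + 2·[ν]_L = −(2) + (-3) + (1) + 2·(2) = 0
  T: −[W]_T + [ρ]_T + [D]_T + 2·[ν]_T = −(-2) + (0) + (0) + 2·(-1) = 0
All base exponents vanish — dimensionless.

yes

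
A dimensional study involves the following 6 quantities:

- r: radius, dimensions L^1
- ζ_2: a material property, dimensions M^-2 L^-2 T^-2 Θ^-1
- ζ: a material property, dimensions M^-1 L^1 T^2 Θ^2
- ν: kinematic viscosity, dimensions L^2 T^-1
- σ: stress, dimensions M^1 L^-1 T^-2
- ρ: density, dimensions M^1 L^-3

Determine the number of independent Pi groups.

2

There are 6 variables and 4 base dimensions (M, L, T, Θ).
The dimension matrix has rank 4.
Independent dimensionless groups: 6 − 4 = 2.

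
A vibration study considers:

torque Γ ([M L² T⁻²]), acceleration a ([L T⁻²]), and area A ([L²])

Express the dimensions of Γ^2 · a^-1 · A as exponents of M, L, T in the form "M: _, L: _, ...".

M: 2, L: 5, T: -2

Collect each base-dimension exponent across the product:
  M: 2·(1) − (0) + (0) = 2
  L: 2·(2) − (1) + (2) = 5
  T: 2·(-2) − (-2) + (0) = -2
So the dimensions are [M² L⁵ T⁻²].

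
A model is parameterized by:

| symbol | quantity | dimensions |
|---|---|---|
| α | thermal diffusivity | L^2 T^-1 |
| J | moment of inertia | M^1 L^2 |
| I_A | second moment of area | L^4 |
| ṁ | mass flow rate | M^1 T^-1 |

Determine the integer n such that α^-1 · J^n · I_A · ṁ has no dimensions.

-1

Balance the M exponent: (1)·n from J, plus −(0) + (0) + (1) = 1 from the rest, must sum to zero.
n + 1 = 0, so n = -1.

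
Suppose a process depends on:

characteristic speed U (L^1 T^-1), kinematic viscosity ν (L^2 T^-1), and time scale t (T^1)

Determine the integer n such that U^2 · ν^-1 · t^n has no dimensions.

1

Balance the T exponent: (1)·n from t, plus 2·(-1) − (-1) = -1 from the rest, must sum to zero.
n − 1 = 0, so n = 1.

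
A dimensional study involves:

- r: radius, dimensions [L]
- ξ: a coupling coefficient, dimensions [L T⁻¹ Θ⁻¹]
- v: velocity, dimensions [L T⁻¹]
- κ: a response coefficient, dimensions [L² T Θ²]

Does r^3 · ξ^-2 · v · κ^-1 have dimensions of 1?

yes

Sum the exponent of each base dimension across the product:
  M: 3·[r]_M − 2·[ξ]_M + [v]_M − [κ]_M = 3·(0) − 2·(0) + (0) − (0) = 0
  L: 3·[r]_L − 2·[ξ]_L + [v]_L − [κ]_L = 3·(1) − 2·(1) + (1) − (2) = 0
  T: 3·[r]_T − 2·[ξ]_T + [v]_T − [κ]_T = 3·(0) − 2·(-1) + (-1) − (1) = 0
  Θ: 3·[r]_Θ − 2·[ξ]_Θ + [v]_Θ − [κ]_Θ = 3·(0) − 2·(-1) + (0) − (2) = 0
All base exponents vanish — dimensionless.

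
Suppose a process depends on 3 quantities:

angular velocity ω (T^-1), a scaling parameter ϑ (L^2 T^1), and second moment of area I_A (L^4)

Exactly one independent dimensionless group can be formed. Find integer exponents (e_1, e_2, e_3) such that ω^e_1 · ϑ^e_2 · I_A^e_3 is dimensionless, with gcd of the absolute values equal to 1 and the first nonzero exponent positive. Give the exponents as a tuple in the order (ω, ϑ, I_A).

(2, 2, -1)

L: e_1·(0) + e_2·(2) + e_3·(4) = 0
T: e_1·(-1) + e_2·(1) + e_3·(0) = 0
Solving this homogeneous linear system for the smallest-integer solution (first nonzero entry positive) gives (2, 2, -1).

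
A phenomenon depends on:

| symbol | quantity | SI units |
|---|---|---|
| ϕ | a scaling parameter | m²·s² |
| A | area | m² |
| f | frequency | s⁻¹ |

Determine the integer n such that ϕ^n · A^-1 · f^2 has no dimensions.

Balance the L exponent: (2)·n from ϕ, plus −(2) + 2·(0) = -2 from the rest, must sum to zero.
2n − 2 = 0, so n = 1.

1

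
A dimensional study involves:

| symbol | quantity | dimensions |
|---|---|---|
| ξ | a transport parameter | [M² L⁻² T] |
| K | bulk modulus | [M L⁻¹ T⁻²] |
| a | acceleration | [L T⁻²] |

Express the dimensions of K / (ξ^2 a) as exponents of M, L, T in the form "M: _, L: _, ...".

Collect each base-dimension exponent across the product:
  M: −2·(2) + (1) − (0) = -3
  L: −2·(-2) + (-1) − (1) = 2
  T: −2·(1) + (-2) − (-2) = -2
So the dimensions are [M⁻³ L² T⁻²].

M: -3, L: 2, T: -2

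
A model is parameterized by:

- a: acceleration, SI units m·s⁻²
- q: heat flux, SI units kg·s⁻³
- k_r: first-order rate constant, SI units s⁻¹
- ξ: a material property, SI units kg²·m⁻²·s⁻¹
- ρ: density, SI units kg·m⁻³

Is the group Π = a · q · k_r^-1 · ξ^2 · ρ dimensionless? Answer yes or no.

no

Sum the exponent of each base dimension across the product:
  M: [a]_M + [q]_M − [k_r]_M + 2·[ξ]_M + [ρ]_M = (0) + (1) − (0) + 2·(2) + (1) = 6
  L: [a]_L + [q]_L − [k_r]_L + 2·[ξ]_L + [ρ]_L = (1) + (0) − (0) + 2·(-2) + (-3) = -6
  T: [a]_T + [q]_T − [k_r]_T + 2·[ξ]_T + [ρ]_T = (-2) + (-3) − (-1) + 2·(-1) + (0) = -6
Net dimensions [M⁶ L⁻⁶ T⁻⁶] ≠ [1] — not dimensionless.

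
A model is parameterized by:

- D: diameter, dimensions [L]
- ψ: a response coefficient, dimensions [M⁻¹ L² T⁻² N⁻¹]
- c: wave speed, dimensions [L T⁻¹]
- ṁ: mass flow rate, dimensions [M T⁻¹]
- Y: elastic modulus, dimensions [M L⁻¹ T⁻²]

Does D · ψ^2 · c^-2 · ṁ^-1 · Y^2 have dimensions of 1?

Sum the exponent of each base dimension across the product:
  M: [D]_M + 2·[ψ]_M − 2·[c]_M − [ṁ]_M + 2·[Y]_M = (0) + 2·(-1) − 2·(0) − (1) + 2·(1) = -1
  L: [D]_L + 2·[ψ]_L − 2·[c]_L − [ṁ]_L + 2·[Y]_L = (1) + 2·(2) − 2·(1) − (0) + 2·(-1) = 1
  T: [D]_T + 2·[ψ]_T − 2·[c]_T − [ṁ]_T + 2·[Y]_T = (0) + 2·(-2) − 2·(-1) − (-1) + 2·(-2) = -5
  N: [D]_N + 2·[ψ]_N − 2·[c]_N − [ṁ]_N + 2·[Y]_N = (0) + 2·(-1) − 2·(0) − (0) + 2·(0) = -2
Net dimensions [M⁻¹ L T⁻⁵ N⁻²] ≠ [1] — not dimensionless.

no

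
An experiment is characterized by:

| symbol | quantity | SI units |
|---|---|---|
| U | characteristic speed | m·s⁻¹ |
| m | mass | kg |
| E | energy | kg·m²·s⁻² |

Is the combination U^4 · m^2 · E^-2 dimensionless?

yes

Sum the exponent of each base dimension across the product:
  M: 4·[U]_M + 2·[m]_M − 2·[E]_M = 4·(0) + 2·(1) − 2·(1) = 0
  L: 4·[U]_L + 2·[m]_L − 2·[E]_L = 4·(1) + 2·(0) − 2·(2) = 0
  T: 4·[U]_T + 2·[m]_T − 2·[E]_T = 4·(-1) + 2·(0) − 2·(-2) = 0
All base exponents vanish — dimensionless.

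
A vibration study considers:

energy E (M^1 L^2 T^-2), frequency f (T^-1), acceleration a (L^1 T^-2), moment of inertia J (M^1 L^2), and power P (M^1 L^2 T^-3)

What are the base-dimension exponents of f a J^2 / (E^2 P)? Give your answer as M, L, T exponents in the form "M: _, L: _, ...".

Collect each base-dimension exponent across the product:
  M: −2·(1) + (0) + (0) + 2·(1) − (1) = -1
  L: −2·(2) + (0) + (1) + 2·(2) − (2) = -1
  T: −2·(-2) + (-1) + (-2) + 2·(0) − (-3) = 4
So the dimensions are [M⁻¹ L⁻¹ T⁴].

M: -1, L: -1, T: 4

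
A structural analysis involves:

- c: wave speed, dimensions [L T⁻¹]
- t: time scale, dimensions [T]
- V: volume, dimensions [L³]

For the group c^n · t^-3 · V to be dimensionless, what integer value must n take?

-3

Balance the L exponent: (1)·n from c, plus −3·(0) + (3) = 3 from the rest, must sum to zero.
n + 3 = 0, so n = -3.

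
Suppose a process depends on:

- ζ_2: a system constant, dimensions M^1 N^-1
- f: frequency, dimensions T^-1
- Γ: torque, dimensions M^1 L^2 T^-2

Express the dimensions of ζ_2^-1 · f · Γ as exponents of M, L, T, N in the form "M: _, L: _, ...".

M: 0, L: 2, T: -3, N: 1

Collect each base-dimension exponent across the product:
  M: −(1) + (0) + (1) = 0
  L: −(0) + (0) + (2) = 2
  T: −(0) + (-1) + (-2) = -3
  N: −(-1) + (0) + (0) = 1
So the dimensions are [L² T⁻³ N].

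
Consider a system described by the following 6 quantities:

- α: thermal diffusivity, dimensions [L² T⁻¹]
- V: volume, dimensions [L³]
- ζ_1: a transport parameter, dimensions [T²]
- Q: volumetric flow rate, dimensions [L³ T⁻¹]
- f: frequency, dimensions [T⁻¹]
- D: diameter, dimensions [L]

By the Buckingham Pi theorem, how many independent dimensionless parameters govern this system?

There are 6 variables and 2 base dimensions (L, T).
The dimension matrix has rank 2.
Independent dimensionless groups: 6 − 2 = 4.

4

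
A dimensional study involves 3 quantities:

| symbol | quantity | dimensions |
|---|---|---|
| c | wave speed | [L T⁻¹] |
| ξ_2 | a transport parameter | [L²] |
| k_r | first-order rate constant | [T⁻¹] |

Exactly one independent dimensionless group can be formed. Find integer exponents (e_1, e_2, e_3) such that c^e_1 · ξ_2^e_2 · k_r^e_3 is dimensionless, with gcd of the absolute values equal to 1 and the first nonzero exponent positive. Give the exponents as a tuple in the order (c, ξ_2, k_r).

(2, -1, -2)

L: e_1·(1) + e_2·(2) + e_3·(0) = 0
T: e_1·(-1) + e_2·(0) + e_3·(-1) = 0
Solving this homogeneous linear system for the smallest-integer solution (first nonzero entry positive) gives (2, -1, -2).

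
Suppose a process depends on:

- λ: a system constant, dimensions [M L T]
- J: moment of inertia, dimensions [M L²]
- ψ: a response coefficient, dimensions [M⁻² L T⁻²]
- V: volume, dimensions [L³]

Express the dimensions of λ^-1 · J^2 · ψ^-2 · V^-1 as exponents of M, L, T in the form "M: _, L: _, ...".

Collect each base-dimension exponent across the product:
  M: −(1) + 2·(1) − 2·(-2) − (0) = 5
  L: −(1) + 2·(2) − 2·(1) − (3) = -2
  T: −(1) + 2·(0) − 2·(-2) − (0) = 3
So the dimensions are [M⁵ L⁻² T³].

M: 5, L: -2, T: 3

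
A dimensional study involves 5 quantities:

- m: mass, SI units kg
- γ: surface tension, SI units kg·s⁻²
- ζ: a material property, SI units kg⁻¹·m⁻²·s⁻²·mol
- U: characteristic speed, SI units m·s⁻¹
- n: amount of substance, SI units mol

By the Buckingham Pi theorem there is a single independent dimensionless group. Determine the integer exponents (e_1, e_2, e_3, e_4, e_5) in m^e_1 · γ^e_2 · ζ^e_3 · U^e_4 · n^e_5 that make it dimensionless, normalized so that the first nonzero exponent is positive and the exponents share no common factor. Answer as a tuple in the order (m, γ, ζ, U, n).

(3, -2, 1, 2, -1)

M: e_1·(1) + e_2·(1) + e_3·(-1) + e_4·(0) + e_5·(0) = 0
L: e_1·(0) + e_2·(0) + e_3·(-2) + e_4·(1) + e_5·(0) = 0
T: e_1·(0) + e_2·(-2) + e_3·(-2) + e_4·(-1) + e_5·(0) = 0
N: e_1·(0) + e_2·(0) + e_3·(1) + e_4·(0) + e_5·(1) = 0
Solving this homogeneous linear system for the smallest-integer solution (first nonzero entry positive) gives (3, -2, 1, 2, -1).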